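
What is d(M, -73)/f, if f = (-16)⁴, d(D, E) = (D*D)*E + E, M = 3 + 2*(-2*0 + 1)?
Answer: -949/32768 ≈ -0.028961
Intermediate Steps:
M = 5 (M = 3 + 2*(0 + 1) = 3 + 2*1 = 3 + 2 = 5)
d(D, E) = E + E*D² (d(D, E) = D²*E + E = E*D² + E = E + E*D²)
f = 65536
d(M, -73)/f = -73*(1 + 5²)/65536 = -73*(1 + 25)*(1/65536) = -73*26*(1/65536) = -1898*1/65536 = -949/32768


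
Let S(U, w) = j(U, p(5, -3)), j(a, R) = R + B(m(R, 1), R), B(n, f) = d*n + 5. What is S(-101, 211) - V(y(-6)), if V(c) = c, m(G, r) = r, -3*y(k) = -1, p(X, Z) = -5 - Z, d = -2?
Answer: ⅔ ≈ 0.66667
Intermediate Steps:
y(k) = ⅓ (y(k) = -⅓*(-1) = ⅓)
B(n, f) = 5 - 2*n (B(n, f) = -2*n + 5 = 5 - 2*n)
j(a, R) = 3 + R (j(a, R) = R + (5 - 2*1) = R + (5 - 2) = R + 3 = 3 + R)
S(U, w) = 1 (S(U, w) = 3 + (-5 - 1*(-3)) = 3 + (-5 + 3) = 3 - 2 = 1)
S(-101, 211) - V(y(-6)) = 1 - 1*⅓ = 1 - ⅓ = ⅔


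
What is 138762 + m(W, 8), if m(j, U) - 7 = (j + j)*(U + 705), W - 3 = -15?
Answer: 121657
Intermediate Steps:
W = -12 (W = 3 - 15 = -12)
m(j, U) = 7 + 2*j*(705 + U) (m(j, U) = 7 + (j + j)*(U + 705) = 7 + (2*j)*(705 + U) = 7 + 2*j*(705 + U))
138762 + m(W, 8) = 138762 + (7 + 1410*(-12) + 2*8*(-12)) = 138762 + (7 - 16920 - 192) = 138762 - 17105 = 121657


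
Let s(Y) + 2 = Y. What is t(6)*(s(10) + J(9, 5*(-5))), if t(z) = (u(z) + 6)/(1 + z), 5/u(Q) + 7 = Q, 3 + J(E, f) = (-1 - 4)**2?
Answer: 30/7 ≈ 4.2857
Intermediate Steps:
s(Y) = -2 + Y
J(E, f) = 22 (J(E, f) = -3 + (-1 - 4)**2 = -3 + (-5)**2 = -3 + 25 = 22)
u(Q) = 5/(-7 + Q)
t(z) = (6 + 5/(-7 + z))/(1 + z) (t(z) = (5/(-7 + z) + 6)/(1 + z) = (6 + 5/(-7 + z))/(1 + z))
t(6)*(s(10) + J(9, 5*(-5))) = ((-37 + 6*6)/((1 + 6)*(-7 + 6)))*((-2 + 10) + 22) = ((-37 + 36)/(7*(-1)))*(8 + 22) = ((1/7)*(-1)*(-1))*30 = (1/7)*30 = 30/7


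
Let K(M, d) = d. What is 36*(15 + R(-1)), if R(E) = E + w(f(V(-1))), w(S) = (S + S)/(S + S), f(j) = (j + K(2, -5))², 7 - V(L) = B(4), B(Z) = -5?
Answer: 540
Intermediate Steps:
V(L) = 12 (V(L) = 7 - 1*(-5) = 7 + 5 = 12)
f(j) = (-5 + j)² (f(j) = (j - 5)² = (-5 + j)²)
w(S) = 1 (w(S) = (2*S)/((2*S)) = (2*S)*(1/(2*S)) = 1)
R(E) = 1 + E (R(E) = E + 1 = 1 + E)
36*(15 + R(-1)) = 36*(15 + (1 - 1)) = 36*(15 + 0) = 36*15 = 540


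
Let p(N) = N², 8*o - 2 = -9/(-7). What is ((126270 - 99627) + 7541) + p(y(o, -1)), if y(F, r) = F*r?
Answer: 107201553/3136 ≈ 34184.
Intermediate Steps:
o = 23/56 (o = ¼ + (-9/(-7))/8 = ¼ + (-9*(-⅐))/8 = ¼ + (⅛)*(9/7) = ¼ + 9/56 = 23/56 ≈ 0.41071)
((126270 - 99627) + 7541) + p(y(o, -1)) = ((126270 - 99627) + 7541) + ((23/56)*(-1))² = (26643 + 7541) + (-23/56)² = 34184 + 529/3136 = 107201553/3136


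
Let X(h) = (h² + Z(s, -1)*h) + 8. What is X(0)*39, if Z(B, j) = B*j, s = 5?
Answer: 312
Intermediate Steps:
X(h) = 8 + h² - 5*h (X(h) = (h² + (5*(-1))*h) + 8 = (h² - 5*h) + 8 = 8 + h² - 5*h)
X(0)*39 = (8 + 0² - 5*0)*39 = (8 + 0 + 0)*39 = 8*39 = 312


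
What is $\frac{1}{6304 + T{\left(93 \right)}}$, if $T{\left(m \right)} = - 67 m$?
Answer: $\frac{1}{73} \approx 0.013699$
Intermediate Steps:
$\frac{1}{6304 + T{\left(93 \right)}} = \frac{1}{6304 - 6231} = \frac{1}{73}$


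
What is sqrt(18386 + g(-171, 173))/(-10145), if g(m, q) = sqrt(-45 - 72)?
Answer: -sqrt(18386 + 3*I*sqrt(13))/10145 ≈ -0.013366 - 3.9316e-6*I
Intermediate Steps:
g(m, q) = 3*I*sqrt(13) (g(m, q) = sqrt(-117) = 3*I*sqrt(13))
sqrt(18386 + g(-171, 173))/(-10145) = sqrt(18386 + 3*I*sqrt(13))/(-10145) = sqrt(18386 + 3*I*sqrt(13))*(-1/10145) = -sqrt(18386 + 3*I*sqrt(13))/10145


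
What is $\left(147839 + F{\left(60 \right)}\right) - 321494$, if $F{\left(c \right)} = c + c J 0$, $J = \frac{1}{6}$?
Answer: $-173595$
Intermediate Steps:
$J = \frac{1}{6} \approx 0.16667$
$F{\left(c \right)} = c$ ($F{\left(c \right)} = c + c \frac{1}{6} \cdot 0 = c + c 0 = c + 0 = c$)
$\left(147839 + F{\left(60 \right)}\right) - 321494 = \left(147839 + 60\right) - 321494 = 147899 - 321494 = -173595$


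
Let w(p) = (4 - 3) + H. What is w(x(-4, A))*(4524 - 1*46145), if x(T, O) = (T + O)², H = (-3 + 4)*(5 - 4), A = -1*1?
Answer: -83242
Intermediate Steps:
A = -1
H = 1 (H = 1*1 = 1)
x(T, O) = (O + T)²
w(p) = 2 (w(p) = (4 - 3) + 1 = 1 + 1 = 2)
w(x(-4, A))*(4524 - 1*46145) = 2*(4524 - 1*46145) = 2*(4524 - 46145) = 2*(-41621) = -83242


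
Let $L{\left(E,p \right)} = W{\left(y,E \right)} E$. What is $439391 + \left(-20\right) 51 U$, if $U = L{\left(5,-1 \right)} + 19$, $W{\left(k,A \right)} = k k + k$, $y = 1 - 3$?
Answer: $409811$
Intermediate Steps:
$y = -2$ ($y = 1 - 3 = -2$)
$W{\left(k,A \right)} = k + k^{2}$ ($W{\left(k,A \right)} = k^{2} + k = k + k^{2}$)
$L{\left(E,p \right)} = 2 E$ ($L{\left(E,p \right)} = - 2 \left(1 - 2\right) E = \left(-2\right) \left(-1\right) E = 2 E$)
$U = 29$ ($U = 2 \cdot 5 + 19 = 10 + 19 = 29$)
$439391 + \left(-20\right) 51 U = 439391 + \left(-20\right) 51 \cdot 29 = 439391 - 29580 = 409811$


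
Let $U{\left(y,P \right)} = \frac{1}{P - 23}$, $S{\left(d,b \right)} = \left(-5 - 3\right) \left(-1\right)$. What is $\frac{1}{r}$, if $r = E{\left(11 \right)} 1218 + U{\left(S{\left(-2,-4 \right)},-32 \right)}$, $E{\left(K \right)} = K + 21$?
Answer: $\frac{55}{2143679} \approx 2.5657 \cdot 10^{-5}$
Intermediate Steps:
$S{\left(d,b \right)} = 8$ ($S{\left(d,b \right)} = \left(-8\right) \left(-1\right) = 8$)
$U{\left(y,P \right)} = \frac{1}{-23 + P}$
$E{\left(K \right)} = 21 + K$
$r = \frac{2143679}{55}$ ($r = \left(21 + 11\right) 1218 + \frac{1}{-23 - 32} = 32 \cdot 1218 + \frac{1}{-55} = 38976 - \frac{1}{55} = \frac{2143679}{55} \approx 38976.0$)
$\frac{1}{r} = \frac{1}{\frac{2143679}{55}} = \frac{55}{2143679}$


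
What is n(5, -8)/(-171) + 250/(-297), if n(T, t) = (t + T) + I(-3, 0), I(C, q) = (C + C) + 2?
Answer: -4519/5643 ≈ -0.80082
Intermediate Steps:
I(C, q) = 2 + 2*C (I(C, q) = 2*C + 2 = 2 + 2*C)
n(T, t) = -4 + T + t (n(T, t) = (t + T) + (2 + 2*(-3)) = (T + t) + (2 - 6) = (T + t) - 4 = -4 + T + t)
n(5, -8)/(-171) + 250/(-297) = (-4 + 5 - 8)/(-171) + 250/(-297) = -7*(-1/171) + 250*(-1/297) = 7/171 - 250/297 = -4519/5643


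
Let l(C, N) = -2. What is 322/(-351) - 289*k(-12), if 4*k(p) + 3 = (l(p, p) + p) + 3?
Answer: 709429/702 ≈ 1010.6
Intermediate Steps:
k(p) = -1/2 + p/4 (k(p) = -3/4 + ((-2 + p) + 3)/4 = -3/4 + (1 + p)/4 = -3/4 + (1/4 + p/4) = -1/2 + p/4)
322/(-351) - 289*k(-12) = 322/(-351) - 289*(-1/2 + (1/4)*(-12)) = 322*(-1/351) - 289*(-1/2 - 3) = -322/351 - 289*(-7/2) = -322/351 + 2023/2 = 709429/702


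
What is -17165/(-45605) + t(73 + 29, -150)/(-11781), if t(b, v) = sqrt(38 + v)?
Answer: 3433/9121 - 4*I*sqrt(7)/11781 ≈ 0.37638 - 0.00089831*I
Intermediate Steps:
-17165/(-45605) + t(73 + 29, -150)/(-11781) = -17165/(-45605) + sqrt(38 - 150)/(-11781) = -17165*(-1/45605) + sqrt(-112)*(-1/11781) = 3433/9121 + (4*I*sqrt(7))*(-1/11781) = 3433/9121 - 4*I*sqrt(7)/11781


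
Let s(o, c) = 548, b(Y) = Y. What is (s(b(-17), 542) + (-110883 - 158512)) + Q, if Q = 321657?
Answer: 52810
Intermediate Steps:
(s(b(-17), 542) + (-110883 - 158512)) + Q = (548 + (-110883 - 158512)) + 321657 = (548 - 269395) + 321657 = -268847 + 321657 = 52810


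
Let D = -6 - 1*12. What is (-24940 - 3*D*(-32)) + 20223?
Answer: -6445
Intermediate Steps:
D = -18 (D = -6 - 12 = -18)
(-24940 - 3*D*(-32)) + 20223 = (-24940 - 3*(-18)*(-32)) + 20223 = (-24940 + 54*(-32)) + 20223 = (-24940 - 1728) + 20223 = -26668 + 20223 = -6445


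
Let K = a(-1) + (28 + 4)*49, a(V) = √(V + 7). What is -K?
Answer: -1568 - √6 ≈ -1570.4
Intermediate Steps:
a(V) = √(7 + V)
K = 1568 + √6 (K = √(7 - 1) + (28 + 4)*49 = √6 + 32*49 = √6 + 1568 = 1568 + √6 ≈ 1570.4)
-K = -(1568 + √6) = -1568 - √6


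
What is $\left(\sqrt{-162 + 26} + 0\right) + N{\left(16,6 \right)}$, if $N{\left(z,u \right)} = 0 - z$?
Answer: $-16 + 2 i \sqrt{34} \approx -16.0 + 11.662 i$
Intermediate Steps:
$N{\left(z,u \right)} = - z$
$\left(\sqrt{-162 + 26} + 0\right) + N{\left(16,6 \right)} = \left(\sqrt{-162 + 26} + 0\right) - 16 = \left(\sqrt{-136} + 0\right) - 16 = \left(2 i \sqrt{34} + 0\right) - 16 = 2 i \sqrt{34} - 16 = -16 + 2 i \sqrt{34}$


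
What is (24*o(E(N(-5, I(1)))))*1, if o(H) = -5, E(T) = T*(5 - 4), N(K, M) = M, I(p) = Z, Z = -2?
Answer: -120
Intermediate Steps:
I(p) = -2
E(T) = T (E(T) = T*1 = T)
(24*o(E(N(-5, I(1)))))*1 = (24*(-5))*1 = -120*1 = -120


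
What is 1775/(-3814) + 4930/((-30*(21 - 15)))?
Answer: -478063/17163 ≈ -27.854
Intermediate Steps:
1775/(-3814) + 4930/((-30*(21 - 15))) = 1775*(-1/3814) + 4930/((-30*6)) = -1775/3814 + 4930/(-180) = -1775/3814 + 4930*(-1/180) = -1775/3814 - 493/18 = -478063/17163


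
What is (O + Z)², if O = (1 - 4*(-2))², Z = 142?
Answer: 49729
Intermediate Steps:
O = 81 (O = (1 + 8)² = 9² = 81)
(O + Z)² = (81 + 142)² = 223² = 49729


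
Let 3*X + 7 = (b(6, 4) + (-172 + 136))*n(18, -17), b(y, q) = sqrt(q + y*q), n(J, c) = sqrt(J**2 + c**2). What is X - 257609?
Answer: -772834/3 - 12*sqrt(613) + 2*sqrt(4291)/3 ≈ -2.5786e+5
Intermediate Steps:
b(y, q) = sqrt(q + q*y)
X = -7/3 + sqrt(613)*(-36 + 2*sqrt(7))/3 (X = -7/3 + ((sqrt(4*(1 + 6)) + (-172 + 136))*sqrt(18**2 + (-17)**2))/3 = -7/3 + ((sqrt(4*7) - 36)*sqrt(324 + 289))/3 = -7/3 + ((sqrt(28) - 36)*sqrt(613))/3 = -7/3 + ((2*sqrt(7) - 36)*sqrt(613))/3 = -7/3 + ((-36 + 2*sqrt(7))*sqrt(613))/3 = -7/3 + (sqrt(613)*(-36 + 2*sqrt(7)))/3 = -7/3 + sqrt(613)*(-36 + 2*sqrt(7))/3 ≈ -255.77)
X - 257609 = (-7/3 - 12*sqrt(613) + 2*sqrt(4291)/3) - 257609 = -772834/3 - 12*sqrt(613) + 2*sqrt(4291)/3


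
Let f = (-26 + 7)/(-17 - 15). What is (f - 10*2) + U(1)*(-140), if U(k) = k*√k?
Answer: -5101/32 ≈ -159.41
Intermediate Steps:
f = 19/32 (f = -19/(-32) = -19*(-1/32) = 19/32 ≈ 0.59375)
U(k) = k^(3/2)
(f - 10*2) + U(1)*(-140) = (19/32 - 10*2) + 1^(3/2)*(-140) = (19/32 - 1*20) + 1*(-140) = (19/32 - 20) - 140 = -621/32 - 140 = -5101/32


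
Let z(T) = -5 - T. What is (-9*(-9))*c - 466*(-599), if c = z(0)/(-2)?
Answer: 558673/2 ≈ 2.7934e+5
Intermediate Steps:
c = 5/2 (c = (-5 - 1*0)/(-2) = (-5 + 0)*(-1/2) = -5*(-1/2) = 5/2 ≈ 2.5000)
(-9*(-9))*c - 466*(-599) = -9*(-9)*(5/2) - 466*(-599) = 81*(5/2) + 279134 = 405/2 + 279134 = 558673/2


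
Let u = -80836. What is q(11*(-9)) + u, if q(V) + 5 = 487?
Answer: -80354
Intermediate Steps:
q(V) = 482 (q(V) = -5 + 487 = 482)
q(11*(-9)) + u = 482 - 80836 = -80354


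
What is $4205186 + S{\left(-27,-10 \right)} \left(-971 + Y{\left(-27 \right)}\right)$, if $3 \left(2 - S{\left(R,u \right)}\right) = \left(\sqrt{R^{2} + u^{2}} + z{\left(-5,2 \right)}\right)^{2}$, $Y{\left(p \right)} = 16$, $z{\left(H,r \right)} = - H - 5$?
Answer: $\frac{13401523}{3} \approx 4.4672 \cdot 10^{6}$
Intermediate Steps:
$z{\left(H,r \right)} = -5 - H$
$S{\left(R,u \right)} = 2 - \frac{R^{2}}{3} - \frac{u^{2}}{3}$ ($S{\left(R,u \right)} = 2 - \frac{\left(\sqrt{R^{2} + u^{2}} - 0\right)^{2}}{3} = 2 - \frac{\left(\sqrt{R^{2} + u^{2}} + \left(-5 + 5\right)\right)^{2}}{3} = 2 - \frac{\left(\sqrt{R^{2} + u^{2}} + 0\right)^{2}}{3} = 2 - \frac{\left(\sqrt{R^{2} + u^{2}}\right)^{2}}{3} = 2 - \frac{R^{2} + u^{2}}{3} = 2 - \left(\frac{R^{2}}{3} + \frac{u^{2}}{3}\right) = 2 - \frac{R^{2}}{3} - \frac{u^{2}}{3}$)
$4205186 + S{\left(-27,-10 \right)} \left(-971 + Y{\left(-27 \right)}\right) = 4205186 + \left(2 - \frac{\left(-27\right)^{2}}{3} - \frac{\left(-10\right)^{2}}{3}\right) \left(-971 + 16\right) = 4205186 + \left(2 - 243 - \frac{100}{3}\right) \left(-955\right) = 4205186 - - \frac{785965}{3} = 4205186 + \frac{785965}{3} = \frac{13401523}{3}$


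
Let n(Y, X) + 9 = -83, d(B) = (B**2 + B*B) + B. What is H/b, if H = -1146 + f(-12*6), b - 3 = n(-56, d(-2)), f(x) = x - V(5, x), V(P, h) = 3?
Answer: 1221/89 ≈ 13.719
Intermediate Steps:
d(B) = B + 2*B**2 (d(B) = (B**2 + B**2) + B = 2*B**2 + B = B + 2*B**2)
n(Y, X) = -92 (n(Y, X) = -9 - 83 = -92)
f(x) = -3 + x (f(x) = x - 1*3 = x - 3 = -3 + x)
b = -89 (b = 3 - 92 = -89)
H = -1221 (H = -1146 + (-3 - 12*6) = -1146 + (-3 - 72) = -1146 - 75 = -1221)
H/b = -1221/(-89) = -1221*(-1/89) = 1221/89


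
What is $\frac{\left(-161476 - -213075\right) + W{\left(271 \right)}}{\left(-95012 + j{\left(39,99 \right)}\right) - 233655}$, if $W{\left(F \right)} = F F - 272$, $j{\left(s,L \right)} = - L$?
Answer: $- \frac{62384}{164383} \approx -0.3795$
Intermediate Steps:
$W{\left(F \right)} = -272 + F^{2}$ ($W{\left(F \right)} = F^{2} - 272 = -272 + F^{2}$)
$\frac{\left(-161476 - -213075\right) + W{\left(271 \right)}}{\left(-95012 + j{\left(39,99 \right)}\right) - 233655} = \frac{\left(-161476 - -213075\right) - \left(272 - 271^{2}\right)}{\left(-95012 - 99\right) - 233655} = \frac{\left(-161476 + 213075\right) + \left(-272 + 73441\right)}{\left(-95012 - 99\right) - 233655} = \frac{51599 + 73169}{-95111 - 233655} = \frac{124768}{-328766} = 124768 \left(- \frac{1}{328766}\right) = - \frac{62384}{164383}$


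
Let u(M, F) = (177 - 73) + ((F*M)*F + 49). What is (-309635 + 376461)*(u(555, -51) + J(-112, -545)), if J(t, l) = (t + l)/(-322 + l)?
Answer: 27881934338406/289 ≈ 9.6477e+10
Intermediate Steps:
J(t, l) = (l + t)/(-322 + l)
u(M, F) = 153 + M*F² (u(M, F) = 104 + (M*F² + 49) = 104 + (49 + M*F²) = 153 + M*F²)
(-309635 + 376461)*(u(555, -51) + J(-112, -545)) = (-309635 + 376461)*((153 + 555*(-51)²) + (-545 - 112)/(-322 - 545)) = 66826*((153 + 555*2601) - 657/(-867)) = 66826*((153 + 1443555) - 1/867*(-657)) = 66826*(1443708 + 219/289) = 66826*(417231831/289) = 27881934338406/289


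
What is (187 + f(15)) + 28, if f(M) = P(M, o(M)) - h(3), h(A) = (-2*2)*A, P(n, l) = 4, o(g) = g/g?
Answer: 231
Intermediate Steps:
o(g) = 1
h(A) = -4*A
f(M) = 16 (f(M) = 4 - (-4)*3 = 4 - 1*(-12) = 4 + 12 = 16)
(187 + f(15)) + 28 = (187 + 16) + 28 = 203 + 28 = 231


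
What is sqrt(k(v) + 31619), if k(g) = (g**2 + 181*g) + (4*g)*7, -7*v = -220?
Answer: sqrt(1919591)/7 ≈ 197.93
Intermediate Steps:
v = 220/7 (v = -1/7*(-220) = 220/7 ≈ 31.429)
k(g) = g**2 + 209*g (k(g) = (g**2 + 181*g) + 28*g = g**2 + 209*g)
sqrt(k(v) + 31619) = sqrt(220*(209 + 220/7)/7 + 31619) = sqrt((220/7)*(1683/7) + 31619) = sqrt(370260/49 + 31619) = sqrt(1919591/49) = sqrt(1919591)/7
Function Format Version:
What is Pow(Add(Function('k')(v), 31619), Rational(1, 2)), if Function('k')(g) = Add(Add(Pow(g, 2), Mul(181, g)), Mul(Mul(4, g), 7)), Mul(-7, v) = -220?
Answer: Mul(Rational(1, 7), Pow(1919591, Rational(1, 2))) ≈ 197.93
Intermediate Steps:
v = Rational(220, 7) (v = Mul(Rational(-1, 7), -220) = Rational(220, 7) ≈ 31.429)
Function('k')(g) = Add(Pow(g, 2), Mul(209, g)) (Function('k')(g) = Add(Add(Pow(g, 2), Mul(181, g)), Mul(28, g)) = Add(Pow(g, 2), Mul(209, g)))
Pow(Add(Function('k')(v), 31619), Rational(1, 2)) = Pow(Add(Mul(Rational(220, 7), Add(209, Rational(220, 7))), 31619), Rational(1, 2)) = Pow(Add(Mul(Rational(220, 7), Rational(1683, 7)), 31619), Rational(1, 2)) = Pow(Add(Rational(370260, 49), 31619), Rational(1, 2)) = Pow(Rational(1919591, 49), Rational(1, 2)) = Mul(Rational(1, 7), Pow(1919591, Rational(1, 2)))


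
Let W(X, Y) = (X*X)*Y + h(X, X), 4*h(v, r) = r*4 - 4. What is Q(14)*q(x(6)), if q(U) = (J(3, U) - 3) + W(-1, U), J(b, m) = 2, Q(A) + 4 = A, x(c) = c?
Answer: 30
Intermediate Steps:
h(v, r) = -1 + r (h(v, r) = (r*4 - 4)/4 = (4*r - 4)/4 = (-4 + 4*r)/4 = -1 + r)
Q(A) = -4 + A
W(X, Y) = -1 + X + Y*X² (W(X, Y) = (X*X)*Y + (-1 + X) = X²*Y + (-1 + X) = Y*X² + (-1 + X) = -1 + X + Y*X²)
q(U) = -3 + U (q(U) = (2 - 3) + (-1 - 1 + U*(-1)²) = -1 + (-1 - 1 + U*1) = -1 + (-1 - 1 + U) = -1 + (-2 + U) = -3 + U)
Q(14)*q(x(6)) = (-4 + 14)*(-3 + 6) = 10*3 = 30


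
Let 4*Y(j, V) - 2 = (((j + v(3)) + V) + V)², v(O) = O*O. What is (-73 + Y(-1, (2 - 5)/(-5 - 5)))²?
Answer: 29170801/10000 ≈ 2917.1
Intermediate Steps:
v(O) = O²
Y(j, V) = ½ + (9 + j + 2*V)²/4 (Y(j, V) = ½ + (((j + 3²) + V) + V)²/4 = ½ + (((j + 9) + V) + V)²/4 = ½ + (((9 + j) + V) + V)²/4 = ½ + ((9 + V + j) + V)²/4 = ½ + (9 + j + 2*V)²/4)
(-73 + Y(-1, (2 - 5)/(-5 - 5)))² = (-73 + (½ + (9 - 1 + 2*((2 - 5)/(-5 - 5)))²/4))² = (-73 + (½ + (9 - 1 + 2*(-3/(-10)))²/4))² = (-73 + (½ + (9 - 1 + 2*(-3*(-⅒)))²/4))² = (-73 + (½ + (9 - 1 + 2*(3/10))²/4))² = (-73 + (½ + (9 - 1 + ⅗)²/4))² = (-73 + (½ + (43/5)²/4))² = (-73 + (½ + (¼)*(1849/25)))² = (-73 + (½ + 1849/100))² = (-73 + 1899/100)² = (-5401/100)² = 29170801/10000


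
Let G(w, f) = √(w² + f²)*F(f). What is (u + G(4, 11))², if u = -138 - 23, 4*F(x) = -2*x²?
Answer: 2109501/4 + 19481*√137 ≈ 7.5539e+5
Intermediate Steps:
F(x) = -x²/2 (F(x) = (-2*x²)/4 = -x²/2)
G(w, f) = -f²*√(f² + w²)/2 (G(w, f) = √(w² + f²)*(-f²/2) = √(f² + w²)*(-f²/2) = -f²*√(f² + w²)/2)
u = -161
(u + G(4, 11))² = (-161 - ½*11²*√(11² + 4²))² = (-161 - ½*121*√(121 + 16))² = (-161 - ½*121*√137)² = (-161 - 121*√137/2)²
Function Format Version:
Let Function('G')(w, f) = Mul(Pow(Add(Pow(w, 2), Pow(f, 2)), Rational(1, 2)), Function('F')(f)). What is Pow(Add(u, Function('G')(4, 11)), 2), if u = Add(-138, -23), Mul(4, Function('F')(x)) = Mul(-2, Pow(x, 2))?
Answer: Add(Rational(2109501, 4), Mul(19481, Pow(137, Rational(1, 2)))) ≈ 7.5539e+5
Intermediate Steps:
Function('F')(x) = Mul(Rational(-1, 2), Pow(x, 2)) (Function('F')(x) = Mul(Rational(1, 4), Mul(-2, Pow(x, 2))) = Mul(Rational(-1, 2), Pow(x, 2)))
Function('G')(w, f) = Mul(Rational(-1, 2), Pow(f, 2), Pow(Add(Pow(f, 2), Pow(w, 2)), Rational(1, 2))) (Function('G')(w, f) = Mul(Pow(Add(Pow(w, 2), Pow(f, 2)), Rational(1, 2)), Mul(Rational(-1, 2), Pow(f, 2))) = Mul(Pow(Add(Pow(f, 2), Pow(w, 2)), Rational(1, 2)), Mul(Rational(-1, 2), Pow(f, 2))) = Mul(Rational(-1, 2), Pow(f, 2), Pow(Add(Pow(f, 2), Pow(w, 2)), Rational(1, 2))))
u = -161
Pow(Add(u, Function('G')(4, 11)), 2) = Pow(Add(-161, Mul(Rational(-1, 2), Pow(11, 2), Pow(Add(Pow(11, 2), Pow(4, 2)), Rational(1, 2)))), 2) = Pow(Add(-161, Mul(Rational(-1, 2), 121, Pow(Add(121, 16), Rational(1, 2)))), 2) = Pow(Add(-161, Mul(Rational(-1, 2), 121, Pow(137, Rational(1, 2)))), 2) = Pow(Add(-161, Mul(Rational(-121, 2), Pow(137, Rational(1, 2)))), 2)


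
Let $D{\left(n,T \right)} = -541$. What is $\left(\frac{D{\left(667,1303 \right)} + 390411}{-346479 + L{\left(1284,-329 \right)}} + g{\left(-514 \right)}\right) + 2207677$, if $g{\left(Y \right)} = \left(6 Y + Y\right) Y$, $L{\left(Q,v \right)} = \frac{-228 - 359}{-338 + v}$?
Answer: $\frac{468793719771552}{115550453} \approx 4.057 \cdot 10^{6}$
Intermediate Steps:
$L{\left(Q,v \right)} = - \frac{587}{-338 + v}$
$g{\left(Y \right)} = 7 Y^{2}$ ($g{\left(Y \right)} = 7 Y Y = 7 Y^{2}$)
$\left(\frac{D{\left(667,1303 \right)} + 390411}{-346479 + L{\left(1284,-329 \right)}} + g{\left(-514 \right)}\right) + 2207677 = \left(\frac{-541 + 390411}{-346479 - \frac{587}{-338 - 329}} + 7 \left(-514\right)^{2}\right) + 2207677 = \left(\frac{389870}{-346479 - \frac{587}{-667}} + 7 \cdot 264196\right) + 2207677 = \left(\frac{389870}{-346479 - - \frac{587}{667}} + 1849372\right) + 2207677 = \left(\frac{389870}{-346479 + \frac{587}{667}} + 1849372\right) + 2207677 = \left(\frac{389870}{- \frac{231100906}{667}} + 1849372\right) + 2207677 = \left(389870 \left(- \frac{667}{231100906}\right) + 1849372\right) + 2207677 = \left(- \frac{130021645}{115550453} + 1849372\right) + 2207677 = \frac{213695642343871}{115550453} + 2207677 = \frac{468793719771552}{115550453}$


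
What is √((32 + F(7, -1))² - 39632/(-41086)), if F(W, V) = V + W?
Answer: 18*√1882088031/20543 ≈ 38.013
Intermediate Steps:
√((32 + F(7, -1))² - 39632/(-41086)) = √((32 + (-1 + 7))² - 39632/(-41086)) = √((32 + 6)² - 39632*(-1/41086)) = √(38² + 19816/20543) = √(1444 + 19816/20543) = √(29683908/20543) = 18*√1882088031/20543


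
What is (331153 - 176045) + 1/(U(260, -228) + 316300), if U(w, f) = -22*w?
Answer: 48173442641/310580 ≈ 1.5511e+5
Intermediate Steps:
(331153 - 176045) + 1/(U(260, -228) + 316300) = (331153 - 176045) + 1/(-22*260 + 316300) = 155108 + 1/(-5720 + 316300) = 155108 + 1/310580 = 48173442641/310580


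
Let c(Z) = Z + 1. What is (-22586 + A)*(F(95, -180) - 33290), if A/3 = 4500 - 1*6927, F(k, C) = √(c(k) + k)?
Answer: 994272430 - 29867*√191 ≈ 9.9386e+8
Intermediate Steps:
c(Z) = 1 + Z
F(k, C) = √(1 + 2*k) (F(k, C) = √((1 + k) + k) = √(1 + 2*k))
A = -7281 (A = 3*(4500 - 1*6927) = 3*(4500 - 6927) = 3*(-2427) = -7281)
(-22586 + A)*(F(95, -180) - 33290) = (-22586 - 7281)*(√(1 + 2*95) - 33290) = -29867*(√(1 + 190) - 33290) = -29867*(√191 - 33290) = -29867*(-33290 + √191) = 994272430 - 29867*√191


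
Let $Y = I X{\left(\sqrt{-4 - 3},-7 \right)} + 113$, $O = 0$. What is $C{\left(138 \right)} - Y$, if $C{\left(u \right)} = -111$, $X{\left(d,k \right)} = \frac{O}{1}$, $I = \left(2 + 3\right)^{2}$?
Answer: $-224$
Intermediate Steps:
$I = 25$ ($I = 5^{2} = 25$)
$X{\left(d,k \right)} = 0$ ($X{\left(d,k \right)} = \frac{0}{1} = 0 \cdot 1 = 0$)
$Y = 113$ ($Y = 25 \cdot 0 + 113 = 0 + 113 = 113$)
$C{\left(138 \right)} - Y = -111 - 113 = -224$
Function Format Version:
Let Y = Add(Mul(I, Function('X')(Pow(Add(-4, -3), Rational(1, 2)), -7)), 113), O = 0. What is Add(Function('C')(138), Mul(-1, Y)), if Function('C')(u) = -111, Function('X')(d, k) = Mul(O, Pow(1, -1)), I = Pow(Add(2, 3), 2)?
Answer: -224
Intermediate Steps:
I = 25 (I = Pow(5, 2) = 25)
Function('X')(d, k) = 0 (Function('X')(d, k) = Mul(0, Pow(1, -1)) = Mul(0, 1) = 0)
Y = 113 (Y = Add(Mul(25, 0), 113) = Add(0, 113) = 113)
Add(Function('C')(138), Mul(-1, Y)) = Add(-111, Mul(-1, 113)) = Add(-111, -113) = -224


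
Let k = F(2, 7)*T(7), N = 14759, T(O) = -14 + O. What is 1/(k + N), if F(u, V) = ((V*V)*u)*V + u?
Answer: 1/9943 ≈ 0.00010057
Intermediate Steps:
F(u, V) = u + u*V**3 (F(u, V) = (V**2*u)*V + u = (u*V**2)*V + u = u*V**3 + u = u + u*V**3)
k = -4816 (k = (2*(1 + 7**3))*(-14 + 7) = (2*(1 + 343))*(-7) = (2*344)*(-7) = 688*(-7) = -4816)
1/(k + N) = 1/(-4816 + 14759) = 1/9943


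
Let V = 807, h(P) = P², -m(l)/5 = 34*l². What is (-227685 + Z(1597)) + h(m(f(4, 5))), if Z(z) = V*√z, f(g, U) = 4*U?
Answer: 4623772315 + 807*√1597 ≈ 4.6238e+9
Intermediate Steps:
m(l) = -170*l²
Z(z) = 807*√z
(-227685 + Z(1597)) + h(m(f(4, 5))) = (-227685 + 807*√1597) + (-170*(4*5)²)² = (-227685 + 807*√1597) + (-170*20²)² = (-227685 + 807*√1597) + (-170*400)² = (-227685 + 807*√1597) + (-68000)² = (-227685 + 807*√1597) + 4624000000 = 4623772315 + 807*√1597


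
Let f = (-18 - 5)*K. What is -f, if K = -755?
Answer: -17365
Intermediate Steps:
f = 17365 (f = (-18 - 5)*(-755) = -23*(-755) = 17365)
-f = -1*17365 = -17365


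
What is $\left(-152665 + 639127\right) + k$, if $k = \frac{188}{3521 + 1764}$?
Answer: $\frac{2570951858}{5285} \approx 4.8646 \cdot 10^{5}$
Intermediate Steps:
$k = \frac{188}{5285} \approx 0.035572$
$\left(-152665 + 639127\right) + k = \left(-152665 + 639127\right) + \frac{188}{5285} = 486462 + \frac{188}{5285} = \frac{2570951858}{5285}$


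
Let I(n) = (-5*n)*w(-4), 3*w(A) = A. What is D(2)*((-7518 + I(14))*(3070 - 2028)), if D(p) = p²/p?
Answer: -46419016/3 ≈ -1.5473e+7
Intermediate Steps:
w(A) = A/3
I(n) = 20*n/3 (I(n) = (-5*n)*((⅓)*(-4)) = -5*n*(-4/3) = 20*n/3)
D(p) = p
D(2)*((-7518 + I(14))*(3070 - 2028)) = 2*((-7518 + (20/3)*14)*(3070 - 2028)) = 2*((-7518 + 280/3)*1042) = 2*(-22274/3*1042) = 2*(-23209508/3) = -46419016/3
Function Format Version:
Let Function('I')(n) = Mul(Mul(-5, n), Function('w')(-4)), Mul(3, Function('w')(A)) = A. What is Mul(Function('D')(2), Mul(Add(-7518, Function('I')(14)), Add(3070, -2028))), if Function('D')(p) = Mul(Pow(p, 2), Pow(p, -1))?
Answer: Rational(-46419016, 3) ≈ -1.5473e+7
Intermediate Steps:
Function('w')(A) = Mul(Rational(1, 3), A)
Function('I')(n) = Mul(Rational(20, 3), n) (Function('I')(n) = Mul(Mul(-5, n), Mul(Rational(1, 3), -4)) = Mul(Mul(-5, n), Rational(-4, 3)) = Mul(Rational(20, 3), n))
Function('D')(p) = p
Mul(Function('D')(2), Mul(Add(-7518, Function('I')(14)), Add(3070, -2028))) = Mul(2, Mul(Add(-7518, Mul(Rational(20, 3), 14)), Add(3070, -2028))) = Mul(2, Mul(Add(-7518, Rational(280, 3)), 1042)) = Mul(2, Mul(Rational(-22274, 3), 1042)) = Mul(2, Rational(-23209508, 3)) = Rational(-46419016, 3)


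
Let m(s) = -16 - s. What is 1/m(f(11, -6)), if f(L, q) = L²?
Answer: -1/137 ≈ -0.0072993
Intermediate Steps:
1/m(f(11, -6)) = 1/(-16 - 1*11²) = 1/(-16 - 1*121) = 1/(-16 - 121) = 1/(-137) = -1/137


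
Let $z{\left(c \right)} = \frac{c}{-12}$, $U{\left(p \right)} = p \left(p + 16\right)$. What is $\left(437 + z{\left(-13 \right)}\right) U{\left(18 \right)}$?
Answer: $268107$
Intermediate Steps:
$U{\left(p \right)} = p \left(16 + p\right)$
$z{\left(c \right)} = - \frac{c}{12}$ ($z{\left(c \right)} = c \left(- \frac{1}{12}\right) = - \frac{c}{12}$)
$\left(437 + z{\left(-13 \right)}\right) U{\left(18 \right)} = \left(437 - - \frac{13}{12}\right) 18 \left(16 + 18\right) = \left(437 + \frac{13}{12}\right) 18 \cdot 34 = \frac{5257}{12} \cdot 612 = 268107$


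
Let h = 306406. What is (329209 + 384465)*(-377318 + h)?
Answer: -50608050688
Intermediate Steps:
(329209 + 384465)*(-377318 + h) = (329209 + 384465)*(-377318 + 306406) = 713674*(-70912) = -50608050688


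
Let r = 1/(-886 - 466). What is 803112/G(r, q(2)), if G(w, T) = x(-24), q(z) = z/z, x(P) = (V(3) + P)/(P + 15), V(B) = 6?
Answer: 401556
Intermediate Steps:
r = -1/1352 (r = 1/(-1352) = -1/1352 ≈ -0.00073965)
x(P) = (6 + P)/(15 + P) (x(P) = (6 + P)/(P + 15) = (6 + P)/(15 + P))
q(z) = 1
G(w, T) = 2 (G(w, T) = (6 - 24)/(15 - 24) = -18/(-9) = -1/9*(-18) = 2)
803112/G(r, q(2)) = 803112/2 = 803112*(1/2) = 401556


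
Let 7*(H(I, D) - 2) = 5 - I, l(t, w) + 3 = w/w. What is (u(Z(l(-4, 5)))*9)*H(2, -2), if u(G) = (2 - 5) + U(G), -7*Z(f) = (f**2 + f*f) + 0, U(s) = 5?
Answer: 306/7 ≈ 43.714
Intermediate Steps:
l(t, w) = -2 (l(t, w) = -3 + w/w = -3 + 1 = -2)
H(I, D) = 19/7 - I/7 (H(I, D) = 2 + (5 - I)/7 = 2 + (5/7 - I/7) = 19/7 - I/7)
Z(f) = -2*f**2/7 (Z(f) = -((f**2 + f*f) + 0)/7 = -((f**2 + f**2) + 0)/7 = -(2*f**2 + 0)/7 = -2*f**2/7)
u(G) = 2 (u(G) = (2 - 5) + 5 = -3 + 5 = 2)
(u(Z(l(-4, 5)))*9)*H(2, -2) = (2*9)*(19/7 - 1/7*2) = 18*(19/7 - 2/7) = 18*(17/7) = 306/7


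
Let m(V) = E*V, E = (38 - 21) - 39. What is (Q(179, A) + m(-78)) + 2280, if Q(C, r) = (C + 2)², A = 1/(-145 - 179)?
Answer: 36757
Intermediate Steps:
A = -1/324 (A = 1/(-324) = -1/324 ≈ -0.0030864)
E = -22 (E = 17 - 39 = -22)
Q(C, r) = (2 + C)²
m(V) = -22*V
(Q(179, A) + m(-78)) + 2280 = ((2 + 179)² - 22*(-78)) + 2280 = (181² + 1716) + 2280 = (32761 + 1716) + 2280 = 34477 + 2280 = 36757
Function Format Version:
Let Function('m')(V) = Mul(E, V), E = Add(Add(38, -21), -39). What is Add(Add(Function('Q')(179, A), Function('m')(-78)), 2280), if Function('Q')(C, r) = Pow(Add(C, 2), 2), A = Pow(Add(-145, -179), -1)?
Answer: 36757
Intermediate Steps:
A = Rational(-1, 324) (A = Pow(-324, -1) = Rational(-1, 324) ≈ -0.0030864)
E = -22 (E = Add(17, -39) = -22)
Function('Q')(C, r) = Pow(Add(2, C), 2)
Function('m')(V) = Mul(-22, V)
Add(Add(Function('Q')(179, A), Function('m')(-78)), 2280) = Add(Add(Pow(Add(2, 179), 2), Mul(-22, -78)), 2280) = Add(Add(Pow(181, 2), 1716), 2280) = Add(Add(32761, 1716), 2280) = Add(34477, 2280) = 36757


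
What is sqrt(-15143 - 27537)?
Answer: 2*I*sqrt(10670) ≈ 206.59*I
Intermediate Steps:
sqrt(-15143 - 27537) = sqrt(-42680) = 2*I*sqrt(10670)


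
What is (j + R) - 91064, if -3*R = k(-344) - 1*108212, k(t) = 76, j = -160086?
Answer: -645314/3 ≈ -2.1510e+5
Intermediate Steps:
R = 108136/3 (R = -(76 - 1*108212)/3 = -(76 - 108212)/3 = -⅓*(-108136) = 108136/3 ≈ 36045.)
(j + R) - 91064 = (-160086 + 108136/3) - 91064 = -372122/3 - 91064 = -645314/3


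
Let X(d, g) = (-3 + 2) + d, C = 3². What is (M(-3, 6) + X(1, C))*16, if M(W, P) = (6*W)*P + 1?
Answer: -1712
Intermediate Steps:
C = 9
M(W, P) = 1 + 6*P*W (M(W, P) = 6*P*W + 1 = 1 + 6*P*W)
X(d, g) = -1 + d
(M(-3, 6) + X(1, C))*16 = ((1 + 6*6*(-3)) + (-1 + 1))*16 = ((1 - 108) + 0)*16 = (-107 + 0)*16 = -107*16 = -1712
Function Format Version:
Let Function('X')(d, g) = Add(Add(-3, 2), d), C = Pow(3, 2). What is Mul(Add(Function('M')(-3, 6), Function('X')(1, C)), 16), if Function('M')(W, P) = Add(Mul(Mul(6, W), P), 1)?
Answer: -1712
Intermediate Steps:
C = 9
Function('M')(W, P) = Add(1, Mul(6, P, W)) (Function('M')(W, P) = Add(Mul(6, P, W), 1) = Add(1, Mul(6, P, W)))
Function('X')(d, g) = Add(-1, d)
Mul(Add(Function('M')(-3, 6), Function('X')(1, C)), 16) = Mul(Add(Add(1, Mul(6, 6, -3)), Add(-1, 1)), 16) = Mul(Add(Add(1, -108), 0), 16) = Mul(Add(-107, 0), 16) = Mul(-107, 16) = -1712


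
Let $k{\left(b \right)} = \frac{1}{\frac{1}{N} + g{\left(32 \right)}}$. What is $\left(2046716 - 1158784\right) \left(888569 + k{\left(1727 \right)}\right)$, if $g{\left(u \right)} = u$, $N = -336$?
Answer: $\frac{8482419417255460}{10751} \approx 7.8899 \cdot 10^{11}$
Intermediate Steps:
$k{\left(b \right)} = \frac{336}{10751}$ ($k{\left(b \right)} = \frac{1}{\frac{1}{-336} + 32} = \frac{1}{- \frac{1}{336} + 32} = \frac{1}{\frac{10751}{336}} = \frac{336}{10751}$)
$\left(2046716 - 1158784\right) \left(888569 + k{\left(1727 \right)}\right) = \left(2046716 - 1158784\right) \left(888569 + \frac{336}{10751}\right) = 887932 \cdot \frac{9553005655}{10751} = \frac{8482419417255460}{10751}$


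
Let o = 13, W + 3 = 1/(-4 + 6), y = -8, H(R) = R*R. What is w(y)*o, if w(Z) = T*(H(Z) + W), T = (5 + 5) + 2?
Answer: 9594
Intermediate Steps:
H(R) = R**2
T = 12 (T = 10 + 2 = 12)
W = -5/2 (W = -3 + 1/(-4 + 6) = -3 + 1/2 = -5/2 ≈ -2.5000)
w(Z) = -30 + 12*Z**2 (w(Z) = 12*(Z**2 - 5/2) = 12*(-5/2 + Z**2) = -30 + 12*Z**2)
w(y)*o = (-30 + 12*(-8)**2)*13 = (-30 + 12*64)*13 = (-30 + 768)*13 = 738*13 = 9594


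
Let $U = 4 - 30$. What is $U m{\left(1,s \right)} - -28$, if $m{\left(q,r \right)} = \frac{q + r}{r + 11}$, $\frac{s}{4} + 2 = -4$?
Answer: $-18$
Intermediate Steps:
$U = -26$ ($U = 4 - 30 = -26$)
$s = -24$ ($s = -8 + 4 \left(-4\right) = -8 - 16 = -24$)
$m{\left(q,r \right)} = \frac{q + r}{11 + r}$
$U m{\left(1,s \right)} - -28 = - 26 \frac{1 - 24}{11 - 24} - -28 = - 26 \frac{1}{-13} \left(-23\right) + 28 = - 26 \left(\left(- \frac{1}{13}\right) \left(-23\right)\right) + 28 = \left(-26\right) \frac{23}{13} + 28 = -46 + 28 = -18$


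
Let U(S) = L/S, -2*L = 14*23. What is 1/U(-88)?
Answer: 88/161 ≈ 0.54658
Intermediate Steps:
L = -161 (L = -7*23 = -½*322 = -161)
U(S) = -161/S
1/U(-88) = 1/(-161/(-88)) = 1/(-161*(-1/88)) = 1/(161/88) = 88/161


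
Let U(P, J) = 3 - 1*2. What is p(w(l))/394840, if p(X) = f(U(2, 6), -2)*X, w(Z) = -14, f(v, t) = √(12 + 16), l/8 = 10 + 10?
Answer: -7*√7/98710 ≈ -0.00018762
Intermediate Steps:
l = 160 (l = 8*(10 + 10) = 8*20 = 160)
U(P, J) = 1 (U(P, J) = 3 - 2 = 1)
f(v, t) = 2*√7 (f(v, t) = √28 = 2*√7)
p(X) = 2*X*√7 (p(X) = (2*√7)*X = 2*X*√7)
p(w(l))/394840 = (2*(-14)*√7)/394840 = -28*√7*(1/394840) = -7*√7/98710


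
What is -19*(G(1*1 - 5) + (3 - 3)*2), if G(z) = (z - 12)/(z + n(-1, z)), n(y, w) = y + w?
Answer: -304/9 ≈ -33.778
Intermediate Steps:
n(y, w) = w + y
G(z) = (-12 + z)/(-1 + 2*z) (G(z) = (z - 12)/(z + (z - 1)) = (-12 + z)/(z + (-1 + z)) = (-12 + z)/(-1 + 2*z))
-19*(G(1*1 - 5) + (3 - 3)*2) = -19*((-12 + (1*1 - 5))/(-1 + 2*(1*1 - 5)) + (3 - 3)*2) = -19*((-12 + (1 - 5))/(-1 + 2*(1 - 5)) + 0*2) = -19*((-12 - 4)/(-1 + 2*(-4)) + 0) = -19*(-16/(-1 - 8) + 0) = -19*(-16/(-9) + 0) = -19*(-1/9*(-16) + 0) = -19*(16/9 + 0) = -19*16/9 = -304/9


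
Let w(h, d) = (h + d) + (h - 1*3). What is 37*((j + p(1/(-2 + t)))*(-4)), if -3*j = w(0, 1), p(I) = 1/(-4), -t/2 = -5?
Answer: -185/3 ≈ -61.667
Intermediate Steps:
t = 10 (t = -2*(-5) = 10)
w(h, d) = -3 + d + 2*h (w(h, d) = (d + h) + (h - 3) = (d + h) + (-3 + h) = -3 + d + 2*h)
p(I) = -1/4
j = 2/3 (j = -(-3 + 1 + 2*0)/3 = -(-3 + 1 + 0)/3 = -1/3*(-2) = 2/3 ≈ 0.66667)
37*((j + p(1/(-2 + t)))*(-4)) = 37*((2/3 - 1/4)*(-4)) = 37*((5/12)*(-4)) = 37*(-5/3) = -185/3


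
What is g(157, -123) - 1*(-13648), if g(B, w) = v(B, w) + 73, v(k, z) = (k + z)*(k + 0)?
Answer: 19059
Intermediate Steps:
v(k, z) = k*(k + z) (v(k, z) = (k + z)*k = k*(k + z))
g(B, w) = 73 + B*(B + w) (g(B, w) = B*(B + w) + 73 = 73 + B*(B + w))
g(157, -123) - 1*(-13648) = (73 + 157*(157 - 123)) - 1*(-13648) = (73 + 157*34) + 13648 = (73 + 5338) + 13648 = 5411 + 13648 = 19059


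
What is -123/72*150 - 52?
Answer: -1233/4 ≈ -308.25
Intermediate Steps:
-123/72*150 - 52 = -123*1/72*150 - 52 = -41/24*150 - 52 = -1025/4 - 52 = -1233/4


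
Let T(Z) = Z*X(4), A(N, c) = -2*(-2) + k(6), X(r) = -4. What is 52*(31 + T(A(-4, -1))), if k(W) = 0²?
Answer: 780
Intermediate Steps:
k(W) = 0
A(N, c) = 4 (A(N, c) = -2*(-2) + 0 = 4 + 0 = 4)
T(Z) = -4*Z (T(Z) = Z*(-4) = -4*Z)
52*(31 + T(A(-4, -1))) = 52*(31 - 4*4) = 52*(31 - 16) = 52*15 = 780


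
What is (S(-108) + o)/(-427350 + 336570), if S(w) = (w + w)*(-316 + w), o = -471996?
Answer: 31701/7565 ≈ 4.1905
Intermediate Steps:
S(w) = 2*w*(-316 + w) (S(w) = (2*w)*(-316 + w) = 2*w*(-316 + w))
(S(-108) + o)/(-427350 + 336570) = (2*(-108)*(-316 - 108) - 471996)/(-427350 + 336570) = (2*(-108)*(-424) - 471996)/(-90780) = (91584 - 471996)*(-1/90780) = -380412*(-1/90780) = 31701/7565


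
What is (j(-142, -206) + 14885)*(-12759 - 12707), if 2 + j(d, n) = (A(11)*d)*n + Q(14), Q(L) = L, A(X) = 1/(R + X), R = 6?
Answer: -423186498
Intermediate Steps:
A(X) = 1/(6 + X)
j(d, n) = 12 + d*n/17 (j(d, n) = -2 + ((d/(6 + 11))*n + 14) = -2 + ((d/17)*n + 14) = -2 + (d*n/17 + 14) = -2 + (14 + d*n/17) = 12 + d*n/17)
(j(-142, -206) + 14885)*(-12759 - 12707) = ((12 + (1/17)*(-142)*(-206)) + 14885)*(-12759 - 12707) = ((12 + 29252/17) + 14885)*(-25466) = (29456/17 + 14885)*(-25466) = (282501/17)*(-25466) = -423186498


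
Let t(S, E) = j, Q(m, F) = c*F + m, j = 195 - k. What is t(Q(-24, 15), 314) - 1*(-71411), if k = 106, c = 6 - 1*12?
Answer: 71500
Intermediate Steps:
c = -6 (c = 6 - 12 = -6)
j = 89 (j = 195 - 1*106 = 195 - 106 = 89)
Q(m, F) = m - 6*F (Q(m, F) = -6*F + m = m - 6*F)
t(S, E) = 89
t(Q(-24, 15), 314) - 1*(-71411) = 89 - 1*(-71411) = 89 + 71411 = 71500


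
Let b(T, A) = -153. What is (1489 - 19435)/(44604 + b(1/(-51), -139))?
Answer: -1994/4939 ≈ -0.40373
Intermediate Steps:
(1489 - 19435)/(44604 + b(1/(-51), -139)) = (1489 - 19435)/(44604 - 153) = -17946/44451 = -17946*1/44451 = -1994/4939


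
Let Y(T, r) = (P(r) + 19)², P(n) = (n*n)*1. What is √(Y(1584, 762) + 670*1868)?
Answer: √337170771129 ≈ 5.8066e+5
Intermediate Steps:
P(n) = n² (P(n) = n²*1 = n²)
Y(T, r) = (19 + r²)² (Y(T, r) = (r² + 19)² = (19 + r²)²)
√(Y(1584, 762) + 670*1868) = √((19 + 762²)² + 670*1868) = √((19 + 580644)² + 1251560) = √(580663² + 1251560) = √(337169519569 + 1251560) = √337170771129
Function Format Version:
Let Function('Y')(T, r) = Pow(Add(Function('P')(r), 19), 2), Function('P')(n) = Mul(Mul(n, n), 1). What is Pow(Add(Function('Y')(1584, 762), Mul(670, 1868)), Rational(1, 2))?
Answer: Pow(337170771129, Rational(1, 2)) ≈ 5.8066e+5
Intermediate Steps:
Function('P')(n) = Pow(n, 2) (Function('P')(n) = Mul(Pow(n, 2), 1) = Pow(n, 2))
Function('Y')(T, r) = Pow(Add(19, Pow(r, 2)), 2) (Function('Y')(T, r) = Pow(Add(Pow(r, 2), 19), 2) = Pow(Add(19, Pow(r, 2)), 2))
Pow(Add(Function('Y')(1584, 762), Mul(670, 1868)), Rational(1, 2)) = Pow(Add(Pow(Add(19, Pow(762, 2)), 2), Mul(670, 1868)), Rational(1, 2)) = Pow(Add(Pow(Add(19, 580644), 2), 1251560), Rational(1, 2)) = Pow(Add(Pow(580663, 2), 1251560), Rational(1, 2)) = Pow(Add(337169519569, 1251560), Rational(1, 2)) = Pow(337170771129, Rational(1, 2))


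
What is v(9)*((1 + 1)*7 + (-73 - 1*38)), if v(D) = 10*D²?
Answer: -78570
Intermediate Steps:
v(9)*((1 + 1)*7 + (-73 - 1*38)) = (10*9²)*((1 + 1)*7 + (-73 - 1*38)) = (10*81)*(2*7 + (-73 - 38)) = 810*(14 - 111) = 810*(-97) = -78570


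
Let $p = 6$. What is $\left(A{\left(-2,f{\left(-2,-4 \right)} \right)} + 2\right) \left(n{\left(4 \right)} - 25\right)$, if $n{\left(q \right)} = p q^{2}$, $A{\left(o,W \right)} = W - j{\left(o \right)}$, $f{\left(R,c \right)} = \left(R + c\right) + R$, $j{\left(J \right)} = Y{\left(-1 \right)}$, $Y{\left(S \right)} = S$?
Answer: $-355$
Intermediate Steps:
$j{\left(J \right)} = -1$
$f{\left(R,c \right)} = c + 2 R$
$A{\left(o,W \right)} = 1 + W$ ($A{\left(o,W \right)} = W - -1 = W + 1 = 1 + W$)
$n{\left(q \right)} = 6 q^{2}$
$\left(A{\left(-2,f{\left(-2,-4 \right)} \right)} + 2\right) \left(n{\left(4 \right)} - 25\right) = \left(\left(1 + \left(-4 + 2 \left(-2\right)\right)\right) + 2\right) \left(6 \cdot 4^{2} - 25\right) = \left(\left(1 - 8\right) + 2\right) \left(6 \cdot 16 - 25\right) = \left(\left(1 - 8\right) + 2\right) \left(96 - 25\right) = \left(-7 + 2\right) 71 = \left(-5\right) 71 = -355$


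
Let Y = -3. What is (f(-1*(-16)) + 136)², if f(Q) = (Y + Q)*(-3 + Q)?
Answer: 93025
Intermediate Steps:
f(Q) = (-3 + Q)² (f(Q) = (-3 + Q)*(-3 + Q) = (-3 + Q)²)
(f(-1*(-16)) + 136)² = ((9 + (-1*(-16))² - (-6)*(-16)) + 136)² = ((9 + 16² - 6*16) + 136)² = ((9 + 256 - 96) + 136)² = (169 + 136)² = 305² = 93025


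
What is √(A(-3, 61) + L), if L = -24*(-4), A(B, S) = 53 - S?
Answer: 2*√22 ≈ 9.3808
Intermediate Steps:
L = 96
√(A(-3, 61) + L) = √((53 - 1*61) + 96) = √((53 - 61) + 96) = √(-8 + 96) = √88 = 2*√22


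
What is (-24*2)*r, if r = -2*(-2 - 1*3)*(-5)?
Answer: 2400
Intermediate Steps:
r = -50 (r = -2*(-2 - 3)*(-5) = -2*(-5)*(-5) = 10*(-5) = -50)
(-24*2)*r = -24*2*(-50) = -48*(-50) = 2400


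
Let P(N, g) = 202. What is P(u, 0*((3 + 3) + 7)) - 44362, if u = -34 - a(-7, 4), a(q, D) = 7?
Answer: -44160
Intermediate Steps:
u = -41 (u = -34 - 1*7 = -34 - 7 = -41)
P(u, 0*((3 + 3) + 7)) - 44362 = 202 - 44362 = -44160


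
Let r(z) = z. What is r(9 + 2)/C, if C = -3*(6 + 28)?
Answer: -11/102 ≈ -0.10784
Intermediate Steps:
C = -102 (C = -3*34 = -102)
r(9 + 2)/C = (9 + 2)/(-102) = 11*(-1/102) = -11/102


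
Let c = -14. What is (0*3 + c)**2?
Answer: 196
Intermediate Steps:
(0*3 + c)**2 = (0*3 - 14)**2 = (0 - 14)**2 = (-14)**2 = 196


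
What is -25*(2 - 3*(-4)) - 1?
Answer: -351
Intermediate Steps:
-25*(2 - 3*(-4)) - 1 = -25*(2 + 12) - 1 = -25*14 - 1 = -350 - 1 = -351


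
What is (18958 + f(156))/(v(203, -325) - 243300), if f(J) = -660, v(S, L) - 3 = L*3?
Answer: -1307/17448 ≈ -0.074908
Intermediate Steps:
v(S, L) = 3 + 3*L (v(S, L) = 3 + L*3 = 3 + 3*L)
(18958 + f(156))/(v(203, -325) - 243300) = (18958 - 660)/((3 + 3*(-325)) - 243300) = 18298/((3 - 975) - 243300) = 18298/(-972 - 243300) = 18298/(-244272) = 18298*(-1/244272) = -1307/17448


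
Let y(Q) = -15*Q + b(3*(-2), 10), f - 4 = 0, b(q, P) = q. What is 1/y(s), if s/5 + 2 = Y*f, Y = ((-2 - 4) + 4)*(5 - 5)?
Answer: 1/144 ≈ 0.0069444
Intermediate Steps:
f = 4 (f = 4 + 0 = 4)
Y = 0 (Y = (-6 + 4)*0 = -2*0 = 0)
s = -10 (s = -10 + 5*(0*4) = -10 + 5*0 = -10 + 0 = -10)
y(Q) = -6 - 15*Q (y(Q) = -15*Q + 3*(-2) = -15*Q - 6 = -6 - 15*Q)
1/y(s) = 1/(-6 - 15*(-10)) = 1/(-6 + 150) = 1/144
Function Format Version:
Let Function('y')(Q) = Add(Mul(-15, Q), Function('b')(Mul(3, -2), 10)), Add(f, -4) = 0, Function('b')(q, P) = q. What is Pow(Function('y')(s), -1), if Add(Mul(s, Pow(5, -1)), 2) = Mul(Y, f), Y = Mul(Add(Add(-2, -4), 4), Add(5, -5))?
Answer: Rational(1, 144) ≈ 0.0069444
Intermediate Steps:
f = 4 (f = Add(4, 0) = 4)
Y = 0 (Y = Mul(Add(-6, 4), 0) = Mul(-2, 0) = 0)
s = -10 (s = Add(-10, Mul(5, Mul(0, 4))) = Add(-10, Mul(5, 0)) = Add(-10, 0) = -10)
Function('y')(Q) = Add(-6, Mul(-15, Q)) (Function('y')(Q) = Add(Mul(-15, Q), Mul(3, -2)) = Add(Mul(-15, Q), -6) = Add(-6, Mul(-15, Q)))
Pow(Function('y')(s), -1) = Pow(Add(-6, Mul(-15, -10)), -1) = Pow(Add(-6, 150), -1) = Pow(144, -1) = Rational(1, 144)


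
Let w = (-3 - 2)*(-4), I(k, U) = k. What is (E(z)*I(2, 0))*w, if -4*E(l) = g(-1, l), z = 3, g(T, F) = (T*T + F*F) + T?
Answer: -90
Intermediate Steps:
g(T, F) = T + F² + T² (g(T, F) = (T² + F²) + T = (F² + T²) + T = T + F² + T²)
E(l) = -l²/4 (E(l) = -(-1 + l² + (-1)²)/4 = -(-1 + l² + 1)/4 = -l²/4)
w = 20 (w = -5*(-4) = 20)
(E(z)*I(2, 0))*w = (-¼*3²*2)*20 = (-¼*9*2)*20 = -9/4*2*20 = -9/2*20 = -90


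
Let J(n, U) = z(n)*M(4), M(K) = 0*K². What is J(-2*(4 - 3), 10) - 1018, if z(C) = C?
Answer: -1018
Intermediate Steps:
M(K) = 0
J(n, U) = 0 (J(n, U) = n*0 = 0)
J(-2*(4 - 3), 10) - 1018 = 0 - 1018 = -1018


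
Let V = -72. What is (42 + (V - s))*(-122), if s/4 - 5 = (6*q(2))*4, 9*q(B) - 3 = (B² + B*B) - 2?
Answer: 17812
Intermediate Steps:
q(B) = ⅑ + 2*B²/9 (q(B) = ⅓ + ((B² + B*B) - 2)/9 = ⅓ + ((B² + B²) - 2)/9 = ⅓ + (2*B² - 2)/9 = ⅓ + (-2 + 2*B²)/9 = ⅓ + (-2/9 + 2*B²/9) = ⅑ + 2*B²/9)
s = 116 (s = 20 + 4*((6*(⅑ + (2/9)*2²))*4) = 20 + 4*((6*(⅑ + (2/9)*4))*4) = 20 + 4*((6*(⅑ + 8/9))*4) = 20 + 4*((6*1)*4) = 20 + 4*(6*4) = 20 + 4*24 = 20 + 96 = 116)
(42 + (V - s))*(-122) = (42 + (-72 - 1*116))*(-122) = (42 + (-72 - 116))*(-122) = (42 - 188)*(-122) = -146*(-122) = 17812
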